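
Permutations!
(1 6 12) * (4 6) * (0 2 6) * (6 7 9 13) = [2, 4, 7, 3, 0, 5, 12, 9, 8, 13, 10, 11, 1, 6] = (0 2 7 9 13 6 12 1 4)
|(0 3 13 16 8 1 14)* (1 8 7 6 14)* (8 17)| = |(0 3 13 16 7 6 14)(8 17)| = 14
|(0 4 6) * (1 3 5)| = 3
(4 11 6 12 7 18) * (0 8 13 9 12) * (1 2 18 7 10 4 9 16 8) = (0 1 2 18 9 12 10 4 11 6)(8 13 16) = [1, 2, 18, 3, 11, 5, 0, 7, 13, 12, 4, 6, 10, 16, 14, 15, 8, 17, 9]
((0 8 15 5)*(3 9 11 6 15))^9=(0 8 3 9 11 6 15 5)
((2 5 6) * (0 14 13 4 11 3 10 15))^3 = (0 4 10 14 11 15 13 3)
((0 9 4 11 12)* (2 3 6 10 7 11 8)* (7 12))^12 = ((0 9 4 8 2 3 6 10 12)(7 11))^12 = (0 8 6)(2 10 9)(3 12 4)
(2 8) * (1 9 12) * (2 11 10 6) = [0, 9, 8, 3, 4, 5, 2, 7, 11, 12, 6, 10, 1] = (1 9 12)(2 8 11 10 6)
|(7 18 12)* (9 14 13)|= 3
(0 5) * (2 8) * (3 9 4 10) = [5, 1, 8, 9, 10, 0, 6, 7, 2, 4, 3] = (0 5)(2 8)(3 9 4 10)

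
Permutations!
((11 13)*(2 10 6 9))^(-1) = (2 9 6 10)(11 13)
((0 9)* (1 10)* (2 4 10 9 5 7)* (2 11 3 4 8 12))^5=(0 4 5 10 7 1 11 9 3)(2 12 8)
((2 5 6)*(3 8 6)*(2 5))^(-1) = ((3 8 6 5))^(-1) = (3 5 6 8)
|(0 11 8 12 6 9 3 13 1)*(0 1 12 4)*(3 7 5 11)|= |(0 3 13 12 6 9 7 5 11 8 4)|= 11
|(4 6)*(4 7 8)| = 4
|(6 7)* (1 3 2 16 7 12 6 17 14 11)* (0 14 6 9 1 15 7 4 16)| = 12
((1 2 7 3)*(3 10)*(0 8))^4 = ((0 8)(1 2 7 10 3))^4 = (1 3 10 7 2)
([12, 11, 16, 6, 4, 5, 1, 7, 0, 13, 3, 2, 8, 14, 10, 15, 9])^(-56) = [12, 9, 14, 2, 4, 5, 16, 7, 0, 3, 11, 13, 8, 6, 1, 15, 10]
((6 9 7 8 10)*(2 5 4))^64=(2 5 4)(6 10 8 7 9)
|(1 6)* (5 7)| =2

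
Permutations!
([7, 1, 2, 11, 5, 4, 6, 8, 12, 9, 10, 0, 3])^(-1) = (0 11 3 12 8 7)(4 5)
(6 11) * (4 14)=(4 14)(6 11)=[0, 1, 2, 3, 14, 5, 11, 7, 8, 9, 10, 6, 12, 13, 4]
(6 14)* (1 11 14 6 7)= [0, 11, 2, 3, 4, 5, 6, 1, 8, 9, 10, 14, 12, 13, 7]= (1 11 14 7)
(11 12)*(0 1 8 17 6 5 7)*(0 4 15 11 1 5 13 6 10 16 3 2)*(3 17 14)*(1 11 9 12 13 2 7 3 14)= (0 5 3 7 4 15 9 12 11 13 6 2)(1 8)(10 16 17)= [5, 8, 0, 7, 15, 3, 2, 4, 1, 12, 16, 13, 11, 6, 14, 9, 17, 10]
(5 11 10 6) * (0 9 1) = [9, 0, 2, 3, 4, 11, 5, 7, 8, 1, 6, 10] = (0 9 1)(5 11 10 6)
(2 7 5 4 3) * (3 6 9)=(2 7 5 4 6 9 3)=[0, 1, 7, 2, 6, 4, 9, 5, 8, 3]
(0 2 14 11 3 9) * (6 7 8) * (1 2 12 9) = (0 12 9)(1 2 14 11 3)(6 7 8) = [12, 2, 14, 1, 4, 5, 7, 8, 6, 0, 10, 3, 9, 13, 11]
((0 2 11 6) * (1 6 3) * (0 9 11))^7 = ((0 2)(1 6 9 11 3))^7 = (0 2)(1 9 3 6 11)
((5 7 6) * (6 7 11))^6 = (11) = ((5 11 6))^6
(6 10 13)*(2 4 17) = [0, 1, 4, 3, 17, 5, 10, 7, 8, 9, 13, 11, 12, 6, 14, 15, 16, 2] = (2 4 17)(6 10 13)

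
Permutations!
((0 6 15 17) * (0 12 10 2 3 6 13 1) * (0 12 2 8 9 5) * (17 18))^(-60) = ((0 13 1 12 10 8 9 5)(2 3 6 15 18 17))^(-60) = (18)(0 10)(1 9)(5 12)(8 13)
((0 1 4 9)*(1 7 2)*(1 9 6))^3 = ((0 7 2 9)(1 4 6))^3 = (0 9 2 7)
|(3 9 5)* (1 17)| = 6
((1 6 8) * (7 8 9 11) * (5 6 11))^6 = (1 7)(8 11)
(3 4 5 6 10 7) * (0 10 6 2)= (0 10 7 3 4 5 2)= [10, 1, 0, 4, 5, 2, 6, 3, 8, 9, 7]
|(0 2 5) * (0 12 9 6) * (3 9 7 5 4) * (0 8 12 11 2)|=10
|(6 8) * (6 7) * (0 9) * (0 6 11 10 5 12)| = 9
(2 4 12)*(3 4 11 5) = (2 11 5 3 4 12) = [0, 1, 11, 4, 12, 3, 6, 7, 8, 9, 10, 5, 2]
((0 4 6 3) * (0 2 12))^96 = ((0 4 6 3 2 12))^96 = (12)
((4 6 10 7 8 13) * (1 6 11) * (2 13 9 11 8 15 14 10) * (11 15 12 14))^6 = ((1 6 2 13 4 8 9 15 11)(7 12 14 10))^6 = (1 9 13)(2 11 8)(4 6 15)(7 14)(10 12)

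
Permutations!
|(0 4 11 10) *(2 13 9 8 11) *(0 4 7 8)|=|(0 7 8 11 10 4 2 13 9)|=9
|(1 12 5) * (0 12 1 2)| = 4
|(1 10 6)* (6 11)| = 4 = |(1 10 11 6)|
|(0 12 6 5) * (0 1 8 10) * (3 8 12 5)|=|(0 5 1 12 6 3 8 10)|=8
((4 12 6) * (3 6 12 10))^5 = (12)(3 6 4 10)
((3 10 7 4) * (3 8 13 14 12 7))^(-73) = ((3 10)(4 8 13 14 12 7))^(-73) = (3 10)(4 7 12 14 13 8)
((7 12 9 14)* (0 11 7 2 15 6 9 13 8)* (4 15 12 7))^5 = ((0 11 4 15 6 9 14 2 12 13 8))^5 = (0 9 8 6 13 15 12 4 2 11 14)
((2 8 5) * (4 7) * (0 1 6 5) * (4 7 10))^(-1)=((0 1 6 5 2 8)(4 10))^(-1)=(0 8 2 5 6 1)(4 10)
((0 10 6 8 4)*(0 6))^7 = ((0 10)(4 6 8))^7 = (0 10)(4 6 8)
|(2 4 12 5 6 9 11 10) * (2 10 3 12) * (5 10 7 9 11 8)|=18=|(2 4)(3 12 10 7 9 8 5 6 11)|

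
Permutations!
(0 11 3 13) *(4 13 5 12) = (0 11 3 5 12 4 13) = [11, 1, 2, 5, 13, 12, 6, 7, 8, 9, 10, 3, 4, 0]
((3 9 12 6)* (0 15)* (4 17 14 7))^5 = ((0 15)(3 9 12 6)(4 17 14 7))^5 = (0 15)(3 9 12 6)(4 17 14 7)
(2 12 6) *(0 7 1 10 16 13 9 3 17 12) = (0 7 1 10 16 13 9 3 17 12 6 2) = [7, 10, 0, 17, 4, 5, 2, 1, 8, 3, 16, 11, 6, 9, 14, 15, 13, 12]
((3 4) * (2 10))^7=((2 10)(3 4))^7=(2 10)(3 4)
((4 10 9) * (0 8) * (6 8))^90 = (10)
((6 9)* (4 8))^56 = (9)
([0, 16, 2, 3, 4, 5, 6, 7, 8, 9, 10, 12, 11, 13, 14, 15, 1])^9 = [0, 16, 2, 3, 4, 5, 6, 7, 8, 9, 10, 12, 11, 13, 14, 15, 1]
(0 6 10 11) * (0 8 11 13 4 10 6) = (4 10 13)(8 11) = [0, 1, 2, 3, 10, 5, 6, 7, 11, 9, 13, 8, 12, 4]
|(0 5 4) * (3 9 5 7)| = |(0 7 3 9 5 4)| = 6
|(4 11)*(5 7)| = |(4 11)(5 7)| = 2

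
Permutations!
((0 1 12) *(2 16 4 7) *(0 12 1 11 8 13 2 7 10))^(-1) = ((0 11 8 13 2 16 4 10))^(-1) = (0 10 4 16 2 13 8 11)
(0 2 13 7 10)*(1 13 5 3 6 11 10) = (0 2 5 3 6 11 10)(1 13 7) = [2, 13, 5, 6, 4, 3, 11, 1, 8, 9, 0, 10, 12, 7]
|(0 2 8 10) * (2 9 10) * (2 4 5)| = 12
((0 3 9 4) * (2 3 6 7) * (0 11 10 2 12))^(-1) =((0 6 7 12)(2 3 9 4 11 10))^(-1) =(0 12 7 6)(2 10 11 4 9 3)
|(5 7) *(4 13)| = 2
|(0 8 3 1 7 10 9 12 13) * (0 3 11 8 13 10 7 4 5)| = |(0 13 3 1 4 5)(8 11)(9 12 10)| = 6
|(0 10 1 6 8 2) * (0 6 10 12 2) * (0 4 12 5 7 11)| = 20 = |(0 5 7 11)(1 10)(2 6 8 4 12)|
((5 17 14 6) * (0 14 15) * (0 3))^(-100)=((0 14 6 5 17 15 3))^(-100)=(0 15 5 14 3 17 6)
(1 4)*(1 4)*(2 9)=(2 9)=[0, 1, 9, 3, 4, 5, 6, 7, 8, 2]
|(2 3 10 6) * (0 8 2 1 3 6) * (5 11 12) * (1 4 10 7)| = 6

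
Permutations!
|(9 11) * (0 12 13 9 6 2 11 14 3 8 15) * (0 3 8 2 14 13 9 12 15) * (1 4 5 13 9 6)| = |(0 15 3 2 11 1 4 5 13 12 6 14 8)| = 13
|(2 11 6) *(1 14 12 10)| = 12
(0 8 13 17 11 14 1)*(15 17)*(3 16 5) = (0 8 13 15 17 11 14 1)(3 16 5) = [8, 0, 2, 16, 4, 3, 6, 7, 13, 9, 10, 14, 12, 15, 1, 17, 5, 11]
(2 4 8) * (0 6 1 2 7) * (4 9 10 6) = (0 4 8 7)(1 2 9 10 6) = [4, 2, 9, 3, 8, 5, 1, 0, 7, 10, 6]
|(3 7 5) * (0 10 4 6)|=12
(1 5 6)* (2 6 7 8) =(1 5 7 8 2 6) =[0, 5, 6, 3, 4, 7, 1, 8, 2]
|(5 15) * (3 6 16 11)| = |(3 6 16 11)(5 15)| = 4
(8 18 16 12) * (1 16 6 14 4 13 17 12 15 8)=(1 16 15 8 18 6 14 4 13 17 12)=[0, 16, 2, 3, 13, 5, 14, 7, 18, 9, 10, 11, 1, 17, 4, 8, 15, 12, 6]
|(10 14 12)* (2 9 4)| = |(2 9 4)(10 14 12)| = 3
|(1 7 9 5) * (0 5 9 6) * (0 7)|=|(9)(0 5 1)(6 7)|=6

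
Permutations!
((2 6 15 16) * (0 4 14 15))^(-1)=(0 6 2 16 15 14 4)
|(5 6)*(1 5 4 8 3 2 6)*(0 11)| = |(0 11)(1 5)(2 6 4 8 3)| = 10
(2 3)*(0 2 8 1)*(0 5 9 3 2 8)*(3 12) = (0 8 1 5 9 12 3) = [8, 5, 2, 0, 4, 9, 6, 7, 1, 12, 10, 11, 3]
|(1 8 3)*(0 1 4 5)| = 6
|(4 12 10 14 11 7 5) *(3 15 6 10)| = 10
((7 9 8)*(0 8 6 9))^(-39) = (6 9)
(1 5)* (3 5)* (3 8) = [0, 8, 2, 5, 4, 1, 6, 7, 3] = (1 8 3 5)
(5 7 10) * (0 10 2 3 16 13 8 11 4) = (0 10 5 7 2 3 16 13 8 11 4) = [10, 1, 3, 16, 0, 7, 6, 2, 11, 9, 5, 4, 12, 8, 14, 15, 13]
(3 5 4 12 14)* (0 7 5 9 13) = (0 7 5 4 12 14 3 9 13) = [7, 1, 2, 9, 12, 4, 6, 5, 8, 13, 10, 11, 14, 0, 3]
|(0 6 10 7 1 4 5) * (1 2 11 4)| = 8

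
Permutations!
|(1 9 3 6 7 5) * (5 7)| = 5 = |(1 9 3 6 5)|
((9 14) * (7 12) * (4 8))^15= (4 8)(7 12)(9 14)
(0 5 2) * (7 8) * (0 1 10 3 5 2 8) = (0 2 1 10 3 5 8 7) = [2, 10, 1, 5, 4, 8, 6, 0, 7, 9, 3]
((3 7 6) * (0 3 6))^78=((0 3 7))^78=(7)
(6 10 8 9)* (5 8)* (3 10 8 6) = (3 10 5 6 8 9) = [0, 1, 2, 10, 4, 6, 8, 7, 9, 3, 5]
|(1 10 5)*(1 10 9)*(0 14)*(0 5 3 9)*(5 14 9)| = 3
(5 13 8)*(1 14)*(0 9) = (0 9)(1 14)(5 13 8) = [9, 14, 2, 3, 4, 13, 6, 7, 5, 0, 10, 11, 12, 8, 1]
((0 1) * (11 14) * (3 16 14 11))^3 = ((0 1)(3 16 14))^3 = (16)(0 1)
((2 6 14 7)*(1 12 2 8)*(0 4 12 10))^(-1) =(0 10 1 8 7 14 6 2 12 4)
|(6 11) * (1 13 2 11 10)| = 6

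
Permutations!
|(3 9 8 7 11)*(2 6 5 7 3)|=|(2 6 5 7 11)(3 9 8)|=15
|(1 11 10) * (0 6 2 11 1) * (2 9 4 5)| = 8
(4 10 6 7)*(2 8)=(2 8)(4 10 6 7)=[0, 1, 8, 3, 10, 5, 7, 4, 2, 9, 6]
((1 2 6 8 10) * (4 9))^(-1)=((1 2 6 8 10)(4 9))^(-1)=(1 10 8 6 2)(4 9)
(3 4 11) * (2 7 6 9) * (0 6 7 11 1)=[6, 0, 11, 4, 1, 5, 9, 7, 8, 2, 10, 3]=(0 6 9 2 11 3 4 1)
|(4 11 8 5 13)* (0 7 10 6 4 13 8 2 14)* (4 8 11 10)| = 10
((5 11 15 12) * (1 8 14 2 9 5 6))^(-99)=(1 8 14 2 9 5 11 15 12 6)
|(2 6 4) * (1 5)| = 6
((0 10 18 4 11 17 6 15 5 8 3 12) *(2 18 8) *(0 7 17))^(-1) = (0 11 4 18 2 5 15 6 17 7 12 3 8 10)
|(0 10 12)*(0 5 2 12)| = |(0 10)(2 12 5)| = 6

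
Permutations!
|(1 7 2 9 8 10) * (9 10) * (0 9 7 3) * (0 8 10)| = 8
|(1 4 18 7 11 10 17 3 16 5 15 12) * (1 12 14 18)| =|(1 4)(3 16 5 15 14 18 7 11 10 17)| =10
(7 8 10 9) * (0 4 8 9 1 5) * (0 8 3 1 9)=[4, 5, 2, 1, 3, 8, 6, 0, 10, 7, 9]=(0 4 3 1 5 8 10 9 7)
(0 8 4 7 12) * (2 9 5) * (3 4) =[8, 1, 9, 4, 7, 2, 6, 12, 3, 5, 10, 11, 0] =(0 8 3 4 7 12)(2 9 5)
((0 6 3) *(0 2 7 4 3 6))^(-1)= ((2 7 4 3))^(-1)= (2 3 4 7)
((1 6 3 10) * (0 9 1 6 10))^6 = (10)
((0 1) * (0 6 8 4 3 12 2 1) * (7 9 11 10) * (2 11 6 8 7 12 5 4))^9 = (12)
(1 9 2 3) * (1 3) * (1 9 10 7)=[0, 10, 9, 3, 4, 5, 6, 1, 8, 2, 7]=(1 10 7)(2 9)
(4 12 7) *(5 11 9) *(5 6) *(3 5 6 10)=(3 5 11 9 10)(4 12 7)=[0, 1, 2, 5, 12, 11, 6, 4, 8, 10, 3, 9, 7]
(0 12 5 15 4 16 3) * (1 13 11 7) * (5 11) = (0 12 11 7 1 13 5 15 4 16 3) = [12, 13, 2, 0, 16, 15, 6, 1, 8, 9, 10, 7, 11, 5, 14, 4, 3]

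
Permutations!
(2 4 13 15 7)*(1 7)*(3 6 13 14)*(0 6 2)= [6, 7, 4, 2, 14, 5, 13, 0, 8, 9, 10, 11, 12, 15, 3, 1]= (0 6 13 15 1 7)(2 4 14 3)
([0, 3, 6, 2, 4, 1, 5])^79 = (1 5 6 2 3)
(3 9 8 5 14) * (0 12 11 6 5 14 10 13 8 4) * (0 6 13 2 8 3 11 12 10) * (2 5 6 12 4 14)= [10, 1, 8, 9, 12, 0, 6, 7, 2, 14, 5, 13, 4, 3, 11]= (0 10 5)(2 8)(3 9 14 11 13)(4 12)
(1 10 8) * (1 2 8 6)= (1 10 6)(2 8)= [0, 10, 8, 3, 4, 5, 1, 7, 2, 9, 6]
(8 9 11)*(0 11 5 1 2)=(0 11 8 9 5 1 2)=[11, 2, 0, 3, 4, 1, 6, 7, 9, 5, 10, 8]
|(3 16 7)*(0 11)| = |(0 11)(3 16 7)| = 6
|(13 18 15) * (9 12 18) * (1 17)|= 10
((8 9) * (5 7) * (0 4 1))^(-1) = (0 1 4)(5 7)(8 9)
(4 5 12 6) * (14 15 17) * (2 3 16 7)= (2 3 16 7)(4 5 12 6)(14 15 17)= [0, 1, 3, 16, 5, 12, 4, 2, 8, 9, 10, 11, 6, 13, 15, 17, 7, 14]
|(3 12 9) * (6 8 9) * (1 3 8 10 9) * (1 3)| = 6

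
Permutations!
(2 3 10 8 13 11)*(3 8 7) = [0, 1, 8, 10, 4, 5, 6, 3, 13, 9, 7, 2, 12, 11] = (2 8 13 11)(3 10 7)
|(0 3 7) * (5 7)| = |(0 3 5 7)| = 4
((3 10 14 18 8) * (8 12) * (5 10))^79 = (3 10 18 8 5 14 12)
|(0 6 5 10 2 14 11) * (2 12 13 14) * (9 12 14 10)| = 9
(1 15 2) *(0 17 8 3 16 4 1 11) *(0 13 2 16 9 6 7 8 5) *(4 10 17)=[4, 15, 11, 9, 1, 0, 7, 8, 3, 6, 17, 13, 12, 2, 14, 16, 10, 5]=(0 4 1 15 16 10 17 5)(2 11 13)(3 9 6 7 8)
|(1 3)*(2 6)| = 2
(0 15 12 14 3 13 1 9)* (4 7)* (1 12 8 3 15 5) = (0 5 1 9)(3 13 12 14 15 8)(4 7) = [5, 9, 2, 13, 7, 1, 6, 4, 3, 0, 10, 11, 14, 12, 15, 8]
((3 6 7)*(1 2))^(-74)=(3 6 7)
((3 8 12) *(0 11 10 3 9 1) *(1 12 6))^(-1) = ((0 11 10 3 8 6 1)(9 12))^(-1) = (0 1 6 8 3 10 11)(9 12)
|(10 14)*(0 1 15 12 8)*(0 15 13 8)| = |(0 1 13 8 15 12)(10 14)| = 6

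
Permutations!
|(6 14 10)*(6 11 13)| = 5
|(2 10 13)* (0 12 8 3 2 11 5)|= 9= |(0 12 8 3 2 10 13 11 5)|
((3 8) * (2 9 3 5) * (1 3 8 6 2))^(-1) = ((1 3 6 2 9 8 5))^(-1) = (1 5 8 9 2 6 3)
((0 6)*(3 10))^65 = ((0 6)(3 10))^65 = (0 6)(3 10)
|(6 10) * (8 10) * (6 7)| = 4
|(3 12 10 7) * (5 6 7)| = 6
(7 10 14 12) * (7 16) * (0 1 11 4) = (0 1 11 4)(7 10 14 12 16) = [1, 11, 2, 3, 0, 5, 6, 10, 8, 9, 14, 4, 16, 13, 12, 15, 7]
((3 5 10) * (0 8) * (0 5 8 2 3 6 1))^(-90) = (0 6 5 3)(1 10 8 2)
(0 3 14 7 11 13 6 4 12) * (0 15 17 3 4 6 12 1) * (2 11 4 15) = (0 15 17 3 14 7 4 1)(2 11 13 12) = [15, 0, 11, 14, 1, 5, 6, 4, 8, 9, 10, 13, 2, 12, 7, 17, 16, 3]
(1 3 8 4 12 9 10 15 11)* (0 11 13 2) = (0 11 1 3 8 4 12 9 10 15 13 2) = [11, 3, 0, 8, 12, 5, 6, 7, 4, 10, 15, 1, 9, 2, 14, 13]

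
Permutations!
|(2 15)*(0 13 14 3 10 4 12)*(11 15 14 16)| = |(0 13 16 11 15 2 14 3 10 4 12)| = 11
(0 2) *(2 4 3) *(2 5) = [4, 1, 0, 5, 3, 2] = (0 4 3 5 2)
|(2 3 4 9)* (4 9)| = |(2 3 9)| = 3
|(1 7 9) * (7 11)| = 4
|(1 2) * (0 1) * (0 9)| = 4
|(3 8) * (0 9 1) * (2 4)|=6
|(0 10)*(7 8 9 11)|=4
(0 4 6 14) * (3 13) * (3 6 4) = (0 3 13 6 14) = [3, 1, 2, 13, 4, 5, 14, 7, 8, 9, 10, 11, 12, 6, 0]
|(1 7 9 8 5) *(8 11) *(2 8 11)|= 6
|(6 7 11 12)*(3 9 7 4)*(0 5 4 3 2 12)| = 10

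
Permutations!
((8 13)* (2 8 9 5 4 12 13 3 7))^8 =(4 9 12 5 13)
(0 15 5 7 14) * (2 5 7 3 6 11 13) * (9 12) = (0 15 7 14)(2 5 3 6 11 13)(9 12) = [15, 1, 5, 6, 4, 3, 11, 14, 8, 12, 10, 13, 9, 2, 0, 7]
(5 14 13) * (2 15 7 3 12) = (2 15 7 3 12)(5 14 13) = [0, 1, 15, 12, 4, 14, 6, 3, 8, 9, 10, 11, 2, 5, 13, 7]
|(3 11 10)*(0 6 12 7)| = |(0 6 12 7)(3 11 10)| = 12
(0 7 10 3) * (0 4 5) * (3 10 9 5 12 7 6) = [6, 1, 2, 4, 12, 0, 3, 9, 8, 5, 10, 11, 7] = (0 6 3 4 12 7 9 5)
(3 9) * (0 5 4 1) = (0 5 4 1)(3 9) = [5, 0, 2, 9, 1, 4, 6, 7, 8, 3]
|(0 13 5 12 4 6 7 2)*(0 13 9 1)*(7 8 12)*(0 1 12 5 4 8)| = |(0 9 12 8 5 7 2 13 4 6)| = 10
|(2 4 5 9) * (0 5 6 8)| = |(0 5 9 2 4 6 8)| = 7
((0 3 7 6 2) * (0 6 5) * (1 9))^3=((0 3 7 5)(1 9)(2 6))^3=(0 5 7 3)(1 9)(2 6)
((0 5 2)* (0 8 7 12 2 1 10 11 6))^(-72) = ((0 5 1 10 11 6)(2 8 7 12))^(-72) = (12)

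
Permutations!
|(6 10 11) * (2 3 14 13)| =|(2 3 14 13)(6 10 11)| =12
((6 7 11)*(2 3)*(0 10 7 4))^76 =(0 6 7)(4 11 10)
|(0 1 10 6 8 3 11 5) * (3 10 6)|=8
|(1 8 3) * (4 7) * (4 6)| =|(1 8 3)(4 7 6)| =3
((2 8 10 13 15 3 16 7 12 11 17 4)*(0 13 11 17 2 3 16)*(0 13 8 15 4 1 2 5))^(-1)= (0 5 11 10 8)(1 17 12 7 16 15 2)(3 4 13)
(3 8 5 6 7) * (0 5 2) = (0 5 6 7 3 8 2) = [5, 1, 0, 8, 4, 6, 7, 3, 2]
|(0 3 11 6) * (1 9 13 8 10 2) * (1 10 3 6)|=6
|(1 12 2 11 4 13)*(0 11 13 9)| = 4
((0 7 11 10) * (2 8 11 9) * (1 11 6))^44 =(0 10 11 1 6 8 2 9 7)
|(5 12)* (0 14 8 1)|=4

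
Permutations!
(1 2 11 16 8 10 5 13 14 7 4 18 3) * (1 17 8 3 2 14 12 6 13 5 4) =[0, 14, 11, 17, 18, 5, 13, 1, 10, 9, 4, 16, 6, 12, 7, 15, 3, 8, 2] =(1 14 7)(2 11 16 3 17 8 10 4 18)(6 13 12)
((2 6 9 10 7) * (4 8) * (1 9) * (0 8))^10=(0 8 4)(1 2 10)(6 7 9)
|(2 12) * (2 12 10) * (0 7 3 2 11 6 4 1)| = 9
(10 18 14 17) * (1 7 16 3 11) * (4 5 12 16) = (1 7 4 5 12 16 3 11)(10 18 14 17) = [0, 7, 2, 11, 5, 12, 6, 4, 8, 9, 18, 1, 16, 13, 17, 15, 3, 10, 14]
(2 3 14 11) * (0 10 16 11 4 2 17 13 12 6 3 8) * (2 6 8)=(0 10 16 11 17 13 12 8)(3 14 4 6)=[10, 1, 2, 14, 6, 5, 3, 7, 0, 9, 16, 17, 8, 12, 4, 15, 11, 13]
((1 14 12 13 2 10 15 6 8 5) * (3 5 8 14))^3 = ((1 3 5)(2 10 15 6 14 12 13))^3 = (2 6 13 15 12 10 14)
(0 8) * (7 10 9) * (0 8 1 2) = [1, 2, 0, 3, 4, 5, 6, 10, 8, 7, 9] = (0 1 2)(7 10 9)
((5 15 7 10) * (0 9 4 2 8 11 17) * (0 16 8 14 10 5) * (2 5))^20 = (17)(0 4 15 2 10 9 5 7 14) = ((0 9 4 5 15 7 2 14 10)(8 11 17 16))^20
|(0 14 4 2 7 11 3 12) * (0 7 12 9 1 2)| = 21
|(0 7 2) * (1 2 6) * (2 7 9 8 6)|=7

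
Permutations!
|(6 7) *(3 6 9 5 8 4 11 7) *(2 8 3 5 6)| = |(2 8 4 11 7 9 6 5 3)| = 9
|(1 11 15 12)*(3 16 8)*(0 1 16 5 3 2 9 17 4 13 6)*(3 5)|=13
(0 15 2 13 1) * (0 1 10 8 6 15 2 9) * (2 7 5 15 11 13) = (0 7 5 15 9)(6 11 13 10 8) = [7, 1, 2, 3, 4, 15, 11, 5, 6, 0, 8, 13, 12, 10, 14, 9]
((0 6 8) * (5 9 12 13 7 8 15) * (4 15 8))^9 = ((0 6 8)(4 15 5 9 12 13 7))^9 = (4 5 12 7 15 9 13)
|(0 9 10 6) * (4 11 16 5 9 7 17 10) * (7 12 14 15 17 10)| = 40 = |(0 12 14 15 17 7 10 6)(4 11 16 5 9)|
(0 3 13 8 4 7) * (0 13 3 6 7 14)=(0 6 7 13 8 4 14)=[6, 1, 2, 3, 14, 5, 7, 13, 4, 9, 10, 11, 12, 8, 0]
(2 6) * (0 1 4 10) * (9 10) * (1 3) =[3, 4, 6, 1, 9, 5, 2, 7, 8, 10, 0] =(0 3 1 4 9 10)(2 6)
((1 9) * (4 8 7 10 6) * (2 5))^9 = ((1 9)(2 5)(4 8 7 10 6))^9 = (1 9)(2 5)(4 6 10 7 8)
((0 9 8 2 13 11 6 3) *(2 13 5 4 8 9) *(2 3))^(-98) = ((0 3)(2 5 4 8 13 11 6))^(-98) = (13)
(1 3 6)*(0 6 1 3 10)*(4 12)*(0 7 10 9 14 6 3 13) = (0 3 1 9 14 6 13)(4 12)(7 10) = [3, 9, 2, 1, 12, 5, 13, 10, 8, 14, 7, 11, 4, 0, 6]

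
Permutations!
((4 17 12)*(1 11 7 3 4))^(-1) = (1 12 17 4 3 7 11) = ((1 11 7 3 4 17 12))^(-1)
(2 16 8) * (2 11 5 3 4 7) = (2 16 8 11 5 3 4 7) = [0, 1, 16, 4, 7, 3, 6, 2, 11, 9, 10, 5, 12, 13, 14, 15, 8]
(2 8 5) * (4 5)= (2 8 4 5)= [0, 1, 8, 3, 5, 2, 6, 7, 4]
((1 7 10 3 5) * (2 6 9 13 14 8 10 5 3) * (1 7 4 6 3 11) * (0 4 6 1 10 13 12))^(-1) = ((0 4 1 6 9 12)(2 3 11 10)(5 7)(8 13 14))^(-1) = (0 12 9 6 1 4)(2 10 11 3)(5 7)(8 14 13)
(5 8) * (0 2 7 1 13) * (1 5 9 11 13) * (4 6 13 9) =(0 2 7 5 8 4 6 13)(9 11) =[2, 1, 7, 3, 6, 8, 13, 5, 4, 11, 10, 9, 12, 0]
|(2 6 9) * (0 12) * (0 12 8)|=6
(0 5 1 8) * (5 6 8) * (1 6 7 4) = (0 7 4 1 5 6 8) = [7, 5, 2, 3, 1, 6, 8, 4, 0]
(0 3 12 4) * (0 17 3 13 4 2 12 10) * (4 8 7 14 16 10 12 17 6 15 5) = [13, 1, 17, 12, 6, 4, 15, 14, 7, 9, 0, 11, 2, 8, 16, 5, 10, 3] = (0 13 8 7 14 16 10)(2 17 3 12)(4 6 15 5)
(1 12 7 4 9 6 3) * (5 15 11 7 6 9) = [0, 12, 2, 1, 5, 15, 3, 4, 8, 9, 10, 7, 6, 13, 14, 11] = (1 12 6 3)(4 5 15 11 7)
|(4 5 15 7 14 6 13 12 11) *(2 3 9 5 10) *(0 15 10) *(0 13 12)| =|(0 15 7 14 6 12 11 4 13)(2 3 9 5 10)| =45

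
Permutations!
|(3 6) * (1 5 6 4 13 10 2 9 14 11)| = 11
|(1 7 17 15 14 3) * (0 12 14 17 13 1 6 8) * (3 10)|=42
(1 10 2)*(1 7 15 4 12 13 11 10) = (2 7 15 4 12 13 11 10) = [0, 1, 7, 3, 12, 5, 6, 15, 8, 9, 2, 10, 13, 11, 14, 4]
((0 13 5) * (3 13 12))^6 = (0 12 3 13 5)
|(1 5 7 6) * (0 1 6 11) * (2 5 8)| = |(0 1 8 2 5 7 11)| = 7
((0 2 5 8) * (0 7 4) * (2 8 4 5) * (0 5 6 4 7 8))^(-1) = ((8)(4 5 7 6))^(-1) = (8)(4 6 7 5)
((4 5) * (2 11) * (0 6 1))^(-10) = (11)(0 1 6)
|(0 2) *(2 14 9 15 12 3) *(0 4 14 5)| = |(0 5)(2 4 14 9 15 12 3)| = 14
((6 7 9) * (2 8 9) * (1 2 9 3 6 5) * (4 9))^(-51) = (1 3 4)(2 6 9)(5 8 7)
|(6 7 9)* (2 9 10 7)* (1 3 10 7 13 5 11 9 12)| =|(1 3 10 13 5 11 9 6 2 12)| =10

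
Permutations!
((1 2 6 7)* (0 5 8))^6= ((0 5 8)(1 2 6 7))^6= (8)(1 6)(2 7)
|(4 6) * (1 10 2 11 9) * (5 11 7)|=14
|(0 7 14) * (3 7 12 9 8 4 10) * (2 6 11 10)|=|(0 12 9 8 4 2 6 11 10 3 7 14)|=12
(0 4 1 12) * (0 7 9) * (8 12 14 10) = (0 4 1 14 10 8 12 7 9) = [4, 14, 2, 3, 1, 5, 6, 9, 12, 0, 8, 11, 7, 13, 10]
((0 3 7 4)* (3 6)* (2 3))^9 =((0 6 2 3 7 4))^9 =(0 3)(2 4)(6 7)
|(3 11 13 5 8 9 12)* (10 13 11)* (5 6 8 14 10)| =9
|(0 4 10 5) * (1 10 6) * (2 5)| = 7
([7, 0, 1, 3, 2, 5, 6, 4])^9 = [1, 2, 4, 3, 7, 5, 6, 0]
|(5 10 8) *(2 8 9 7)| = |(2 8 5 10 9 7)| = 6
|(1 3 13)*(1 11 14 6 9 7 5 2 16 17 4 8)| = |(1 3 13 11 14 6 9 7 5 2 16 17 4 8)| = 14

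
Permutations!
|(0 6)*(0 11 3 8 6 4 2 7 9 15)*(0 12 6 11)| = 24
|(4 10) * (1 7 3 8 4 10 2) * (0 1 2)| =6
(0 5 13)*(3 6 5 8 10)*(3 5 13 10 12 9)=(0 8 12 9 3 6 13)(5 10)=[8, 1, 2, 6, 4, 10, 13, 7, 12, 3, 5, 11, 9, 0]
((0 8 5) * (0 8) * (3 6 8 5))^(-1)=((3 6 8))^(-1)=(3 8 6)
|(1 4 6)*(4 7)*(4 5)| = 5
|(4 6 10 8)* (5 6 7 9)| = |(4 7 9 5 6 10 8)| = 7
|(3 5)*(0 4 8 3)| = 5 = |(0 4 8 3 5)|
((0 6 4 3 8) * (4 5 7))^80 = ((0 6 5 7 4 3 8))^80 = (0 7 8 5 3 6 4)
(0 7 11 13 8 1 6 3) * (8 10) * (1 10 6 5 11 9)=(0 7 9 1 5 11 13 6 3)(8 10)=[7, 5, 2, 0, 4, 11, 3, 9, 10, 1, 8, 13, 12, 6]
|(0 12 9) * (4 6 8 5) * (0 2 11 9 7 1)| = 12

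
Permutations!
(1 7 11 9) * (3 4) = (1 7 11 9)(3 4) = [0, 7, 2, 4, 3, 5, 6, 11, 8, 1, 10, 9]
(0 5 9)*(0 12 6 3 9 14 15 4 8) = [5, 1, 2, 9, 8, 14, 3, 7, 0, 12, 10, 11, 6, 13, 15, 4] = (0 5 14 15 4 8)(3 9 12 6)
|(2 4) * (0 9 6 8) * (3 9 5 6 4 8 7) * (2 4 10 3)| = 6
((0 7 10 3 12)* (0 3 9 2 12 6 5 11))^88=(0 5 3 2 10)(6 12 9 7 11)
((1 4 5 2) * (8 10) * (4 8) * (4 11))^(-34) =((1 8 10 11 4 5 2))^(-34) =(1 8 10 11 4 5 2)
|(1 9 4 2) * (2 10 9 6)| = |(1 6 2)(4 10 9)| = 3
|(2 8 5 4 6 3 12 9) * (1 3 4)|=14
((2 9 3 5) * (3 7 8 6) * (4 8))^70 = (2 3 8 7)(4 9 5 6)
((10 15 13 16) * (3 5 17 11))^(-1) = (3 11 17 5)(10 16 13 15)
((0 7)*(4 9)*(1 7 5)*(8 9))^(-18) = (9)(0 1)(5 7)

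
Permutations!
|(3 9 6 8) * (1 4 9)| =|(1 4 9 6 8 3)| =6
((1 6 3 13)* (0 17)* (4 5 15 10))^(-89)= (0 17)(1 13 3 6)(4 10 15 5)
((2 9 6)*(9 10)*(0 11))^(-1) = ((0 11)(2 10 9 6))^(-1) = (0 11)(2 6 9 10)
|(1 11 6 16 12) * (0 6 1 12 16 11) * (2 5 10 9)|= 4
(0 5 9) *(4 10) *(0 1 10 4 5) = (1 10 5 9) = [0, 10, 2, 3, 4, 9, 6, 7, 8, 1, 5]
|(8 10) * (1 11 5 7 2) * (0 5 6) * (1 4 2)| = 6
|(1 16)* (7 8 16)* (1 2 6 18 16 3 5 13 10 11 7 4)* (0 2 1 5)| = |(0 2 6 18 16 1 4 5 13 10 11 7 8 3)| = 14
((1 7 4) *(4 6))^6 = ((1 7 6 4))^6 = (1 6)(4 7)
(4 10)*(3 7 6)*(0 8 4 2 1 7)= (0 8 4 10 2 1 7 6 3)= [8, 7, 1, 0, 10, 5, 3, 6, 4, 9, 2]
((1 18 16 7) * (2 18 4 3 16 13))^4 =(1 7 16 3 4)(2 18 13) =((1 4 3 16 7)(2 18 13))^4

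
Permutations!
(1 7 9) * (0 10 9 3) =[10, 7, 2, 0, 4, 5, 6, 3, 8, 1, 9] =(0 10 9 1 7 3)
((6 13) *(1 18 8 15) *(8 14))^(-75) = (18)(6 13)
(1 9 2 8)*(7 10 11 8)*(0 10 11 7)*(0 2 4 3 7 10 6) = (0 6)(1 9 4 3 7 11 8) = [6, 9, 2, 7, 3, 5, 0, 11, 1, 4, 10, 8]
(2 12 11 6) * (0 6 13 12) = [6, 1, 0, 3, 4, 5, 2, 7, 8, 9, 10, 13, 11, 12] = (0 6 2)(11 13 12)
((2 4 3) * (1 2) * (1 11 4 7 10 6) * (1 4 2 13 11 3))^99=((1 13 11 2 7 10 6 4))^99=(1 2 6 13 7 4 11 10)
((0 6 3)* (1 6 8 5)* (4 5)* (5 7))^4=(0 5)(1 8)(3 7)(4 6)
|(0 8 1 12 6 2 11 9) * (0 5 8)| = |(1 12 6 2 11 9 5 8)| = 8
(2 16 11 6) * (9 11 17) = [0, 1, 16, 3, 4, 5, 2, 7, 8, 11, 10, 6, 12, 13, 14, 15, 17, 9] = (2 16 17 9 11 6)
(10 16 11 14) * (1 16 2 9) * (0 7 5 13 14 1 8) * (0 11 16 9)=(16)(0 7 5 13 14 10 2)(1 9 8 11)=[7, 9, 0, 3, 4, 13, 6, 5, 11, 8, 2, 1, 12, 14, 10, 15, 16]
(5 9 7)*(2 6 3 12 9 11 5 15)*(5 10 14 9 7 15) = (2 6 3 12 7 5 11 10 14 9 15) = [0, 1, 6, 12, 4, 11, 3, 5, 8, 15, 14, 10, 7, 13, 9, 2]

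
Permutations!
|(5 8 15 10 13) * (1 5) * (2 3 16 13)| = 9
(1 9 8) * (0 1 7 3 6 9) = (0 1)(3 6 9 8 7) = [1, 0, 2, 6, 4, 5, 9, 3, 7, 8]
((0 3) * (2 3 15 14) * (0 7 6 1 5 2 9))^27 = (0 9 14 15)(1 3)(2 6)(5 7)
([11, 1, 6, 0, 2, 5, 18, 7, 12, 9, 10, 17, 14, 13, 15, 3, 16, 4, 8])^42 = (0 18)(2 15)(3 6)(4 14)(8 11)(12 17)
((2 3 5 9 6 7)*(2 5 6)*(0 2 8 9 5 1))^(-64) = (9)(0 3 7)(1 2 6)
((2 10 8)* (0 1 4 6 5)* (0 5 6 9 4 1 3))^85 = (0 3)(2 10 8)(4 9)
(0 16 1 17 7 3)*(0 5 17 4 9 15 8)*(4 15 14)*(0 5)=(0 16 1 15 8 5 17 7 3)(4 9 14)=[16, 15, 2, 0, 9, 17, 6, 3, 5, 14, 10, 11, 12, 13, 4, 8, 1, 7]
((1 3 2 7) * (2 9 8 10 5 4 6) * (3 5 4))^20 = (10)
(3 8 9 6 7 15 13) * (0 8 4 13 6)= [8, 1, 2, 4, 13, 5, 7, 15, 9, 0, 10, 11, 12, 3, 14, 6]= (0 8 9)(3 4 13)(6 7 15)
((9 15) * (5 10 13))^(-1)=((5 10 13)(9 15))^(-1)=(5 13 10)(9 15)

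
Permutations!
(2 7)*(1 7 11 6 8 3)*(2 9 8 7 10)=(1 10 2 11 6 7 9 8 3)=[0, 10, 11, 1, 4, 5, 7, 9, 3, 8, 2, 6]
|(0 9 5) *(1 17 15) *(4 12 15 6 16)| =21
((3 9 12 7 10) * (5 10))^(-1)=((3 9 12 7 5 10))^(-1)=(3 10 5 7 12 9)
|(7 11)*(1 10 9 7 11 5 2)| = 6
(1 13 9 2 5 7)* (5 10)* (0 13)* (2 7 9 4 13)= [2, 0, 10, 3, 13, 9, 6, 1, 8, 7, 5, 11, 12, 4]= (0 2 10 5 9 7 1)(4 13)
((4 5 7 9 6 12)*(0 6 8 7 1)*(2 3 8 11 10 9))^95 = ((0 6 12 4 5 1)(2 3 8 7)(9 11 10))^95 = (0 1 5 4 12 6)(2 7 8 3)(9 10 11)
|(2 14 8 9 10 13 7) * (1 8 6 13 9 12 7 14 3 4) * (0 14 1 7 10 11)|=20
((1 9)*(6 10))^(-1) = (1 9)(6 10)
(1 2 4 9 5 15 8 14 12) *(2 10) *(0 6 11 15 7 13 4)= (0 6 11 15 8 14 12 1 10 2)(4 9 5 7 13)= [6, 10, 0, 3, 9, 7, 11, 13, 14, 5, 2, 15, 1, 4, 12, 8]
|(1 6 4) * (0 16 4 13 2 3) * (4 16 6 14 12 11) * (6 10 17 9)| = 40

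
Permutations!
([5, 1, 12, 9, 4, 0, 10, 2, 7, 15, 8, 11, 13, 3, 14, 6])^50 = (15)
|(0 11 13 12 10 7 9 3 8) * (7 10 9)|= 7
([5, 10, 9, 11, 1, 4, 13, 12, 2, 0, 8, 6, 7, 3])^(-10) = (0 2 10 4)(1 5 9 8)(3 6)(11 13)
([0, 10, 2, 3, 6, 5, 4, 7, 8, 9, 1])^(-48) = (10)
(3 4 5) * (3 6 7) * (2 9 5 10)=(2 9 5 6 7 3 4 10)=[0, 1, 9, 4, 10, 6, 7, 3, 8, 5, 2]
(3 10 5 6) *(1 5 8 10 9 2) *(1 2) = (1 5 6 3 9)(8 10) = [0, 5, 2, 9, 4, 6, 3, 7, 10, 1, 8]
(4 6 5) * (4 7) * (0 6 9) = (0 6 5 7 4 9) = [6, 1, 2, 3, 9, 7, 5, 4, 8, 0]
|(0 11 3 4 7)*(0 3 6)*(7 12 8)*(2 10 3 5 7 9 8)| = |(0 11 6)(2 10 3 4 12)(5 7)(8 9)| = 30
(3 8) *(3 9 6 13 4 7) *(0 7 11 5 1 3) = (0 7)(1 3 8 9 6 13 4 11 5) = [7, 3, 2, 8, 11, 1, 13, 0, 9, 6, 10, 5, 12, 4]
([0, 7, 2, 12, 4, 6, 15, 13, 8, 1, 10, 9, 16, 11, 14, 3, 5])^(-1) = [0, 9, 2, 15, 4, 16, 5, 1, 8, 11, 10, 13, 3, 7, 14, 6, 12]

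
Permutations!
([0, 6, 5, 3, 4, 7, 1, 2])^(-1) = (1 6)(2 7 5)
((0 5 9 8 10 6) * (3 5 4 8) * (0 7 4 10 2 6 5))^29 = ((0 10 5 9 3)(2 6 7 4 8))^29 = (0 3 9 5 10)(2 8 4 7 6)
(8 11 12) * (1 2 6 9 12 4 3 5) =(1 2 6 9 12 8 11 4 3 5) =[0, 2, 6, 5, 3, 1, 9, 7, 11, 12, 10, 4, 8]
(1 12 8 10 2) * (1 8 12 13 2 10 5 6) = [0, 13, 8, 3, 4, 6, 1, 7, 5, 9, 10, 11, 12, 2] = (1 13 2 8 5 6)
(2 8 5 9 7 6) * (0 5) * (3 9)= (0 5 3 9 7 6 2 8)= [5, 1, 8, 9, 4, 3, 2, 6, 0, 7]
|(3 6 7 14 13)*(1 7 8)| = |(1 7 14 13 3 6 8)| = 7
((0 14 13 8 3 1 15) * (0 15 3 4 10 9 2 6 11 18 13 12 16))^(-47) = (0 14 12 16)(1 3)(2 10 8 18 6 9 4 13 11)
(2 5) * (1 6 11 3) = (1 6 11 3)(2 5) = [0, 6, 5, 1, 4, 2, 11, 7, 8, 9, 10, 3]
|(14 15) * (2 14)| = |(2 14 15)| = 3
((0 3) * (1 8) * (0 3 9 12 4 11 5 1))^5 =(0 5 12 8 11 9 1 4)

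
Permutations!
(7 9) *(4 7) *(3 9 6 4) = [0, 1, 2, 9, 7, 5, 4, 6, 8, 3] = (3 9)(4 7 6)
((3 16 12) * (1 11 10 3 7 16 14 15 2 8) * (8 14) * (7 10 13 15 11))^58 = (1 16 10 8 7 12 3)(2 13 14 15 11)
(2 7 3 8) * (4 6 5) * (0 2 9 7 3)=(0 2 3 8 9 7)(4 6 5)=[2, 1, 3, 8, 6, 4, 5, 0, 9, 7]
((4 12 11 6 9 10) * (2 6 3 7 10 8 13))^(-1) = (2 13 8 9 6)(3 11 12 4 10 7) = ((2 6 9 8 13)(3 7 10 4 12 11))^(-1)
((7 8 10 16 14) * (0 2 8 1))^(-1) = (0 1 7 14 16 10 8 2)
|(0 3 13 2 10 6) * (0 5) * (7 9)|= |(0 3 13 2 10 6 5)(7 9)|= 14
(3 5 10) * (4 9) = [0, 1, 2, 5, 9, 10, 6, 7, 8, 4, 3] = (3 5 10)(4 9)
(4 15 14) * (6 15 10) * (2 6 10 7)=(2 6 15 14 4 7)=[0, 1, 6, 3, 7, 5, 15, 2, 8, 9, 10, 11, 12, 13, 4, 14]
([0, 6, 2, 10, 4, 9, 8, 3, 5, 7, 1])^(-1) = (1 10 3 7 9 5 8 6)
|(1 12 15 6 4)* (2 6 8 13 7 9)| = 10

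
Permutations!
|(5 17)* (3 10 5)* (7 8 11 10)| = |(3 7 8 11 10 5 17)| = 7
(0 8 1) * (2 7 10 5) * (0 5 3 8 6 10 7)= [6, 5, 0, 8, 4, 2, 10, 7, 1, 9, 3]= (0 6 10 3 8 1 5 2)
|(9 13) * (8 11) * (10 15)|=2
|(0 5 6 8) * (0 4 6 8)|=|(0 5 8 4 6)|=5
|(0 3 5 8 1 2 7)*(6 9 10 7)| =10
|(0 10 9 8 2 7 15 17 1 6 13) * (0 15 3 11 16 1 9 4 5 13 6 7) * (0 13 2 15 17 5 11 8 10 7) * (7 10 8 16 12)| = 63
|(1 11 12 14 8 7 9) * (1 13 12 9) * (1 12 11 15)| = 12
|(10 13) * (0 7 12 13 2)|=6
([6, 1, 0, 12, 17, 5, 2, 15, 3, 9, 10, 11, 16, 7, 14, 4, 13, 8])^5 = (0 2 6)(3 15 12 4 16 17 13 8 7)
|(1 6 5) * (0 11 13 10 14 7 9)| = 21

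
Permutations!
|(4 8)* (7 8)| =3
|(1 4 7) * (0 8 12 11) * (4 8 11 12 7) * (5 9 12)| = |(0 11)(1 8 7)(5 9 12)| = 6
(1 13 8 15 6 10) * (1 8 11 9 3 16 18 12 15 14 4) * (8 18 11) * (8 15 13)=(1 8 14 4)(3 16 11 9)(6 10 18 12 13 15)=[0, 8, 2, 16, 1, 5, 10, 7, 14, 3, 18, 9, 13, 15, 4, 6, 11, 17, 12]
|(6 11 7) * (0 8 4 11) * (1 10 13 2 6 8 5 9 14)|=|(0 5 9 14 1 10 13 2 6)(4 11 7 8)|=36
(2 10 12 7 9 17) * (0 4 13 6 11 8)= (0 4 13 6 11 8)(2 10 12 7 9 17)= [4, 1, 10, 3, 13, 5, 11, 9, 0, 17, 12, 8, 7, 6, 14, 15, 16, 2]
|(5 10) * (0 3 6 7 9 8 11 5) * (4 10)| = 10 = |(0 3 6 7 9 8 11 5 4 10)|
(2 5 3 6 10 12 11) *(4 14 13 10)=[0, 1, 5, 6, 14, 3, 4, 7, 8, 9, 12, 2, 11, 10, 13]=(2 5 3 6 4 14 13 10 12 11)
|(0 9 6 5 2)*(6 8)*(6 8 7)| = |(0 9 7 6 5 2)| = 6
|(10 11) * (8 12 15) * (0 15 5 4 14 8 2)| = 30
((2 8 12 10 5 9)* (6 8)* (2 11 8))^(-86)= (5 12 11)(8 9 10)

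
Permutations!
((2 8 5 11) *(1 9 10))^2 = (1 10 9)(2 5)(8 11)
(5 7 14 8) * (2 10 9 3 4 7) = (2 10 9 3 4 7 14 8 5) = [0, 1, 10, 4, 7, 2, 6, 14, 5, 3, 9, 11, 12, 13, 8]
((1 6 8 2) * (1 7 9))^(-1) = (1 9 7 2 8 6)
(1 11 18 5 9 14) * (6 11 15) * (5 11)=(1 15 6 5 9 14)(11 18)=[0, 15, 2, 3, 4, 9, 5, 7, 8, 14, 10, 18, 12, 13, 1, 6, 16, 17, 11]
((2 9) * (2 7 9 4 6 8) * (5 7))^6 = ((2 4 6 8)(5 7 9))^6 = (9)(2 6)(4 8)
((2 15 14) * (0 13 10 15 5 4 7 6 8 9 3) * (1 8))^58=(0 10 14 5 7 1 9)(2 4 6 8 3 13 15)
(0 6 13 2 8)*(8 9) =[6, 1, 9, 3, 4, 5, 13, 7, 0, 8, 10, 11, 12, 2] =(0 6 13 2 9 8)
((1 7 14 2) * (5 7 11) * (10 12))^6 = (14)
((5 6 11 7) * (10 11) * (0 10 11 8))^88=((0 10 8)(5 6 11 7))^88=(11)(0 10 8)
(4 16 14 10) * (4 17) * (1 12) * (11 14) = [0, 12, 2, 3, 16, 5, 6, 7, 8, 9, 17, 14, 1, 13, 10, 15, 11, 4] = (1 12)(4 16 11 14 10 17)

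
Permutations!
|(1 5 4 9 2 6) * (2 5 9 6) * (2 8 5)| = 7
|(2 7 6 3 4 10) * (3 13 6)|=10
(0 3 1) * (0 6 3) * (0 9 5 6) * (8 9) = [8, 0, 2, 1, 4, 6, 3, 7, 9, 5] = (0 8 9 5 6 3 1)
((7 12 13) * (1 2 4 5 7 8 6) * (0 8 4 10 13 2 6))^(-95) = (0 8)(1 6)(2 4 12 13 7 10 5)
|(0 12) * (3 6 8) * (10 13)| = 6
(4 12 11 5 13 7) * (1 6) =(1 6)(4 12 11 5 13 7) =[0, 6, 2, 3, 12, 13, 1, 4, 8, 9, 10, 5, 11, 7]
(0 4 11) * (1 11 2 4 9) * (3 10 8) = [9, 11, 4, 10, 2, 5, 6, 7, 3, 1, 8, 0] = (0 9 1 11)(2 4)(3 10 8)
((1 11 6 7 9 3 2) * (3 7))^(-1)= (1 2 3 6 11)(7 9)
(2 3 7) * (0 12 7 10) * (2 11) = (0 12 7 11 2 3 10) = [12, 1, 3, 10, 4, 5, 6, 11, 8, 9, 0, 2, 7]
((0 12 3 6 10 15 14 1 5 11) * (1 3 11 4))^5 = ((0 12 11)(1 5 4)(3 6 10 15 14))^5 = (15)(0 11 12)(1 4 5)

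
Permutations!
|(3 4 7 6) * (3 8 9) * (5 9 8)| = 6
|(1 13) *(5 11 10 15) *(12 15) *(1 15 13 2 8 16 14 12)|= 11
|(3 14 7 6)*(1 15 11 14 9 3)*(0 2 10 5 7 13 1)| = |(0 2 10 5 7 6)(1 15 11 14 13)(3 9)| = 30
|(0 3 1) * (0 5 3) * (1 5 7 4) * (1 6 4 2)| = 6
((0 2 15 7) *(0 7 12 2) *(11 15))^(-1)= (2 12 15 11)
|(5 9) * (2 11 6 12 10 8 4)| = 14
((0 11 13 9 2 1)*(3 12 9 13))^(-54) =(13)(0 3 9 1 11 12 2)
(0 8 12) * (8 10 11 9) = [10, 1, 2, 3, 4, 5, 6, 7, 12, 8, 11, 9, 0] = (0 10 11 9 8 12)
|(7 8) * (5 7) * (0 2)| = 6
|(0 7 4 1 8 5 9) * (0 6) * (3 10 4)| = |(0 7 3 10 4 1 8 5 9 6)| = 10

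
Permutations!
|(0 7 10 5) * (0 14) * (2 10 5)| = |(0 7 5 14)(2 10)| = 4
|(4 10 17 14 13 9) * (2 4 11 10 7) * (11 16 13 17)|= 6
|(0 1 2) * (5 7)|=6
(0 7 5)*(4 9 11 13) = (0 7 5)(4 9 11 13) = [7, 1, 2, 3, 9, 0, 6, 5, 8, 11, 10, 13, 12, 4]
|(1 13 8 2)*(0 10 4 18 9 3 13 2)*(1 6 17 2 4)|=9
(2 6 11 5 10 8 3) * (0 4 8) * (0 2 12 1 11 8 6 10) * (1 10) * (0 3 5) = (0 4 6 8 5 3 12 10 2 1 11) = [4, 11, 1, 12, 6, 3, 8, 7, 5, 9, 2, 0, 10]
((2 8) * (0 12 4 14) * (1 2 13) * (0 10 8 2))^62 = ((0 12 4 14 10 8 13 1))^62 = (0 13 10 4)(1 8 14 12)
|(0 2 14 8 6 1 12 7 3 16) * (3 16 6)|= |(0 2 14 8 3 6 1 12 7 16)|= 10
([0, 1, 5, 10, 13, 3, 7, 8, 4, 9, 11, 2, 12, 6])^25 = (13)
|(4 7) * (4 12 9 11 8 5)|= |(4 7 12 9 11 8 5)|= 7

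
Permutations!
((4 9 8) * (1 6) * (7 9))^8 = ((1 6)(4 7 9 8))^8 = (9)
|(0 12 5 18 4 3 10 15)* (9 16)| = |(0 12 5 18 4 3 10 15)(9 16)| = 8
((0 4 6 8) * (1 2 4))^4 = (0 6 2)(1 8 4)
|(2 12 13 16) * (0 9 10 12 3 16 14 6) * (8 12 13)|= 6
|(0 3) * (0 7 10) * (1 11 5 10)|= 7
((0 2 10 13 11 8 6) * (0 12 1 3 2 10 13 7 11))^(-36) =((0 10 7 11 8 6 12 1 3 2 13))^(-36) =(0 3 6 7 13 1 8 10 2 12 11)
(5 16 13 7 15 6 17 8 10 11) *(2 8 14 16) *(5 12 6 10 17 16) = [0, 1, 8, 3, 4, 2, 16, 15, 17, 9, 11, 12, 6, 7, 5, 10, 13, 14] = (2 8 17 14 5)(6 16 13 7 15 10 11 12)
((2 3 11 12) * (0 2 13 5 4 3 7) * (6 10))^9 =((0 2 7)(3 11 12 13 5 4)(6 10))^9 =(3 13)(4 12)(5 11)(6 10)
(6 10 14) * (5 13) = (5 13)(6 10 14) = [0, 1, 2, 3, 4, 13, 10, 7, 8, 9, 14, 11, 12, 5, 6]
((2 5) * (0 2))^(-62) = (0 2 5)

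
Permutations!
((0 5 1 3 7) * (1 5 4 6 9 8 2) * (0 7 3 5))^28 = (0 8)(1 6)(2 4)(5 9)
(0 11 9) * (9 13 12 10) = (0 11 13 12 10 9) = [11, 1, 2, 3, 4, 5, 6, 7, 8, 0, 9, 13, 10, 12]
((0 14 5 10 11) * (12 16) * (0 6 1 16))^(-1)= ((0 14 5 10 11 6 1 16 12))^(-1)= (0 12 16 1 6 11 10 5 14)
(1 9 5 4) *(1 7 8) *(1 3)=(1 9 5 4 7 8 3)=[0, 9, 2, 1, 7, 4, 6, 8, 3, 5]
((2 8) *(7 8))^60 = ((2 7 8))^60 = (8)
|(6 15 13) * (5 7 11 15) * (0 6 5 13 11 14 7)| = 4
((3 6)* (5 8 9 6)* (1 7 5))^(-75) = ((1 7 5 8 9 6 3))^(-75) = (1 5 9 3 7 8 6)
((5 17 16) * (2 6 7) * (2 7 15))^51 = (17)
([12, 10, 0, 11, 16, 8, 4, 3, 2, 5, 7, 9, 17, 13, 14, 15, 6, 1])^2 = (0 17 10 3 9 8)(1 7 11 5 2 12)(4 6 16)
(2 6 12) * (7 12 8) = (2 6 8 7 12) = [0, 1, 6, 3, 4, 5, 8, 12, 7, 9, 10, 11, 2]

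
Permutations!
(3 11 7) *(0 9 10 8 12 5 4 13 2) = (0 9 10 8 12 5 4 13 2)(3 11 7) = [9, 1, 0, 11, 13, 4, 6, 3, 12, 10, 8, 7, 5, 2]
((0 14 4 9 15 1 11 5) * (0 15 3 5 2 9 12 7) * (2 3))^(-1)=((0 14 4 12 7)(1 11 3 5 15)(2 9))^(-1)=(0 7 12 4 14)(1 15 5 3 11)(2 9)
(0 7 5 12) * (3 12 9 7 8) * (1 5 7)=[8, 5, 2, 12, 4, 9, 6, 7, 3, 1, 10, 11, 0]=(0 8 3 12)(1 5 9)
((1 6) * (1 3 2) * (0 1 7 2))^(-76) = (7)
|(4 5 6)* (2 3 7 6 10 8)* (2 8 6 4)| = |(2 3 7 4 5 10 6)| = 7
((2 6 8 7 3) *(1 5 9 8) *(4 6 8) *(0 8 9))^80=((0 8 7 3 2 9 4 6 1 5))^80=(9)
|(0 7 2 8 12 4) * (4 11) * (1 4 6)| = 9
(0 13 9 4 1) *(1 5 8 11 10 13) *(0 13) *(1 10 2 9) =(0 10)(1 13)(2 9 4 5 8 11) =[10, 13, 9, 3, 5, 8, 6, 7, 11, 4, 0, 2, 12, 1]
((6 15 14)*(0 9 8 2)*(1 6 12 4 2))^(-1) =((0 9 8 1 6 15 14 12 4 2))^(-1) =(0 2 4 12 14 15 6 1 8 9)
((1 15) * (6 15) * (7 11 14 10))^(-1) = ((1 6 15)(7 11 14 10))^(-1) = (1 15 6)(7 10 14 11)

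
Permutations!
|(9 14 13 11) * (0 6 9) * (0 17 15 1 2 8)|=|(0 6 9 14 13 11 17 15 1 2 8)|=11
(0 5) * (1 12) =(0 5)(1 12) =[5, 12, 2, 3, 4, 0, 6, 7, 8, 9, 10, 11, 1]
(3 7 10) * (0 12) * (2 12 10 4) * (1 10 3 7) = (0 3 1 10 7 4 2 12) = [3, 10, 12, 1, 2, 5, 6, 4, 8, 9, 7, 11, 0]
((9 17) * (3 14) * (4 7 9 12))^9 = (3 14)(4 12 17 9 7)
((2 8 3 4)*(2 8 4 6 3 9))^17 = ((2 4 8 9)(3 6))^17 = (2 4 8 9)(3 6)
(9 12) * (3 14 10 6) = (3 14 10 6)(9 12) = [0, 1, 2, 14, 4, 5, 3, 7, 8, 12, 6, 11, 9, 13, 10]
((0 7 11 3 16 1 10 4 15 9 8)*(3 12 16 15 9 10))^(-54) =((0 7 11 12 16 1 3 15 10 4 9 8))^(-54) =(0 3)(1 8)(4 12)(7 15)(9 16)(10 11)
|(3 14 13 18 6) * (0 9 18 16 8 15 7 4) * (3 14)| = |(0 9 18 6 14 13 16 8 15 7 4)| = 11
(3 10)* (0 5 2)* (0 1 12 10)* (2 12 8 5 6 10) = (0 6 10 3)(1 8 5 12 2) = [6, 8, 1, 0, 4, 12, 10, 7, 5, 9, 3, 11, 2]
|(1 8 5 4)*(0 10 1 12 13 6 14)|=10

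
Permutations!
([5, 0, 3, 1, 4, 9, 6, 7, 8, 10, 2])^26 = [3, 2, 9, 10, 4, 1, 6, 7, 8, 0, 5]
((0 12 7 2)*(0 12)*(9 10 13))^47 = (2 7 12)(9 13 10)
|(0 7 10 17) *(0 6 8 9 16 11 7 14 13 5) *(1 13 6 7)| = |(0 14 6 8 9 16 11 1 13 5)(7 10 17)| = 30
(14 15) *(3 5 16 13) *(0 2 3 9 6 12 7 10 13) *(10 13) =[2, 1, 3, 5, 4, 16, 12, 13, 8, 6, 10, 11, 7, 9, 15, 14, 0] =(0 2 3 5 16)(6 12 7 13 9)(14 15)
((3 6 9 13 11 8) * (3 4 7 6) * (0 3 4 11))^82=(0 9 7 3 13 6 4)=((0 3 4 7 6 9 13)(8 11))^82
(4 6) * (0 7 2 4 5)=[7, 1, 4, 3, 6, 0, 5, 2]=(0 7 2 4 6 5)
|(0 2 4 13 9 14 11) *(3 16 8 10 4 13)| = |(0 2 13 9 14 11)(3 16 8 10 4)| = 30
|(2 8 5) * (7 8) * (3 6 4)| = |(2 7 8 5)(3 6 4)| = 12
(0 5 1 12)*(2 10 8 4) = (0 5 1 12)(2 10 8 4) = [5, 12, 10, 3, 2, 1, 6, 7, 4, 9, 8, 11, 0]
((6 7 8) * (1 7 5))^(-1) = ((1 7 8 6 5))^(-1) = (1 5 6 8 7)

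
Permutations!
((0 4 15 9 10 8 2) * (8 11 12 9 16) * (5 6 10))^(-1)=((0 4 15 16 8 2)(5 6 10 11 12 9))^(-1)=(0 2 8 16 15 4)(5 9 12 11 10 6)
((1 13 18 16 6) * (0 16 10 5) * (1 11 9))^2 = ((0 16 6 11 9 1 13 18 10 5))^2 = (0 6 9 13 10)(1 18 5 16 11)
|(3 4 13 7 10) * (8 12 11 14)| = |(3 4 13 7 10)(8 12 11 14)| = 20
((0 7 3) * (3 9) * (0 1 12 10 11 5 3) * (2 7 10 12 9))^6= ((12)(0 10 11 5 3 1 9)(2 7))^6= (12)(0 9 1 3 5 11 10)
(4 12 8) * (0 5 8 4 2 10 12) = (0 5 8 2 10 12 4) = [5, 1, 10, 3, 0, 8, 6, 7, 2, 9, 12, 11, 4]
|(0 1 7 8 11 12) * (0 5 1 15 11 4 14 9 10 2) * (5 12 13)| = |(0 15 11 13 5 1 7 8 4 14 9 10 2)| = 13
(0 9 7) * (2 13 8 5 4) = (0 9 7)(2 13 8 5 4) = [9, 1, 13, 3, 2, 4, 6, 0, 5, 7, 10, 11, 12, 8]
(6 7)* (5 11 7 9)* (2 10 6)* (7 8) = (2 10 6 9 5 11 8 7) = [0, 1, 10, 3, 4, 11, 9, 2, 7, 5, 6, 8]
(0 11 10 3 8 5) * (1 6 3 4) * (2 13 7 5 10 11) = (0 2 13 7 5)(1 6 3 8 10 4) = [2, 6, 13, 8, 1, 0, 3, 5, 10, 9, 4, 11, 12, 7]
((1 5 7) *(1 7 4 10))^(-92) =(10)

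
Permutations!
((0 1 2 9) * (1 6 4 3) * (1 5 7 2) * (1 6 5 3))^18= (0 2 5 9 7)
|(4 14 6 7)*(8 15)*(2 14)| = |(2 14 6 7 4)(8 15)| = 10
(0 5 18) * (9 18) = (0 5 9 18) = [5, 1, 2, 3, 4, 9, 6, 7, 8, 18, 10, 11, 12, 13, 14, 15, 16, 17, 0]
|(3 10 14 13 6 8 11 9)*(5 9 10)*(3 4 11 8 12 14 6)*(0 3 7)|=12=|(0 3 5 9 4 11 10 6 12 14 13 7)|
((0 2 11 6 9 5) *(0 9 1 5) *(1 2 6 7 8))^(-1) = ((0 6 2 11 7 8 1 5 9))^(-1) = (0 9 5 1 8 7 11 2 6)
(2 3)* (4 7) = (2 3)(4 7) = [0, 1, 3, 2, 7, 5, 6, 4]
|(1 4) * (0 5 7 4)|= |(0 5 7 4 1)|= 5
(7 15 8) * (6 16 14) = [0, 1, 2, 3, 4, 5, 16, 15, 7, 9, 10, 11, 12, 13, 6, 8, 14] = (6 16 14)(7 15 8)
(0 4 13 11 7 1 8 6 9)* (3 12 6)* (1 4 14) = [14, 8, 2, 12, 13, 5, 9, 4, 3, 0, 10, 7, 6, 11, 1] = (0 14 1 8 3 12 6 9)(4 13 11 7)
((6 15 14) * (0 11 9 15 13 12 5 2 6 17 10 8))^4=((0 11 9 15 14 17 10 8)(2 6 13 12 5))^4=(0 14)(2 5 12 13 6)(8 15)(9 10)(11 17)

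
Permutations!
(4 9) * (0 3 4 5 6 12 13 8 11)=(0 3 4 9 5 6 12 13 8 11)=[3, 1, 2, 4, 9, 6, 12, 7, 11, 5, 10, 0, 13, 8]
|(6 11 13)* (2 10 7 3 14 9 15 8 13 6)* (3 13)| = |(2 10 7 13)(3 14 9 15 8)(6 11)| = 20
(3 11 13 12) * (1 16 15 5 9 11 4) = (1 16 15 5 9 11 13 12 3 4) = [0, 16, 2, 4, 1, 9, 6, 7, 8, 11, 10, 13, 3, 12, 14, 5, 15]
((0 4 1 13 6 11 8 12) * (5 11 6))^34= (0 1 5 8)(4 13 11 12)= ((0 4 1 13 5 11 8 12))^34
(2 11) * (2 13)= (2 11 13)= [0, 1, 11, 3, 4, 5, 6, 7, 8, 9, 10, 13, 12, 2]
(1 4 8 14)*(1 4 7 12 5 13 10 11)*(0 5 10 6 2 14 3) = [5, 7, 14, 0, 8, 13, 2, 12, 3, 9, 11, 1, 10, 6, 4] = (0 5 13 6 2 14 4 8 3)(1 7 12 10 11)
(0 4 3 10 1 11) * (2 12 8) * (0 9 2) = (0 4 3 10 1 11 9 2 12 8) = [4, 11, 12, 10, 3, 5, 6, 7, 0, 2, 1, 9, 8]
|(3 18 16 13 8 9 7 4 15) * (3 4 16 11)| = |(3 18 11)(4 15)(7 16 13 8 9)| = 30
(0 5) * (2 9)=(0 5)(2 9)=[5, 1, 9, 3, 4, 0, 6, 7, 8, 2]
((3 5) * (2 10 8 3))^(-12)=((2 10 8 3 5))^(-12)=(2 3 10 5 8)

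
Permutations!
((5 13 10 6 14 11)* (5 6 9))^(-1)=(5 9 10 13)(6 11 14)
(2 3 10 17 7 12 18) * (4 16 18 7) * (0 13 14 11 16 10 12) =[13, 1, 3, 12, 10, 5, 6, 0, 8, 9, 17, 16, 7, 14, 11, 15, 18, 4, 2] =(0 13 14 11 16 18 2 3 12 7)(4 10 17)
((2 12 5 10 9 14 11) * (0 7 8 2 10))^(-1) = ((0 7 8 2 12 5)(9 14 11 10))^(-1) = (0 5 12 2 8 7)(9 10 11 14)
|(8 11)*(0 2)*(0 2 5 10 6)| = 4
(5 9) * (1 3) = (1 3)(5 9) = [0, 3, 2, 1, 4, 9, 6, 7, 8, 5]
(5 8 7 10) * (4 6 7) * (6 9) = (4 9 6 7 10 5 8) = [0, 1, 2, 3, 9, 8, 7, 10, 4, 6, 5]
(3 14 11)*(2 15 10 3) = [0, 1, 15, 14, 4, 5, 6, 7, 8, 9, 3, 2, 12, 13, 11, 10] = (2 15 10 3 14 11)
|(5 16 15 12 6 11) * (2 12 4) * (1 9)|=8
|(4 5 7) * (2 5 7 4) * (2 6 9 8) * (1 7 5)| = |(1 7 6 9 8 2)(4 5)| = 6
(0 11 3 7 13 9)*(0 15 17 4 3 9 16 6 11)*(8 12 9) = [0, 1, 2, 7, 3, 5, 11, 13, 12, 15, 10, 8, 9, 16, 14, 17, 6, 4] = (3 7 13 16 6 11 8 12 9 15 17 4)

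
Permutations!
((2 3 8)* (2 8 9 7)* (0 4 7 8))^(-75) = ((0 4 7 2 3 9 8))^(-75) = (0 7 3 8 4 2 9)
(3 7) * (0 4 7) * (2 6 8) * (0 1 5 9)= (0 4 7 3 1 5 9)(2 6 8)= [4, 5, 6, 1, 7, 9, 8, 3, 2, 0]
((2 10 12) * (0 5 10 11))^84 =(12)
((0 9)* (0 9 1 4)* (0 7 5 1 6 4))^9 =(9)(0 7)(1 4)(5 6)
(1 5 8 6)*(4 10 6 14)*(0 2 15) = (0 2 15)(1 5 8 14 4 10 6) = [2, 5, 15, 3, 10, 8, 1, 7, 14, 9, 6, 11, 12, 13, 4, 0]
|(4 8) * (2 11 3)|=|(2 11 3)(4 8)|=6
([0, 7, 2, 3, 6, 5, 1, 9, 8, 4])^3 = (1 4 7 6 9)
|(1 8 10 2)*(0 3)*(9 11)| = |(0 3)(1 8 10 2)(9 11)| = 4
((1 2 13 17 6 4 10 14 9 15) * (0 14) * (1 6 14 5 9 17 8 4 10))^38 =(17)(0 9 6)(1 8 2 4 13)(5 15 10)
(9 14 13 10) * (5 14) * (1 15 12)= (1 15 12)(5 14 13 10 9)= [0, 15, 2, 3, 4, 14, 6, 7, 8, 5, 9, 11, 1, 10, 13, 12]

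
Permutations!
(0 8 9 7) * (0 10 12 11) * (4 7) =[8, 1, 2, 3, 7, 5, 6, 10, 9, 4, 12, 0, 11] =(0 8 9 4 7 10 12 11)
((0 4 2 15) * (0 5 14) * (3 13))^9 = ((0 4 2 15 5 14)(3 13))^9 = (0 15)(2 14)(3 13)(4 5)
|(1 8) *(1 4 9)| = |(1 8 4 9)| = 4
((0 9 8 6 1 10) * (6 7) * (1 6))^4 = (0 1 8)(7 9 10)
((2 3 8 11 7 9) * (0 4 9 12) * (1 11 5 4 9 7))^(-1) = (0 12 7 4 5 8 3 2 9)(1 11)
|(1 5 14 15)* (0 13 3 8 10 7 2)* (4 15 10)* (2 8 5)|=12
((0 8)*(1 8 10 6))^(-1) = (0 8 1 6 10)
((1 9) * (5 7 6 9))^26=(1 5 7 6 9)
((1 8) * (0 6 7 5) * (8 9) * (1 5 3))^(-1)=((0 6 7 3 1 9 8 5))^(-1)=(0 5 8 9 1 3 7 6)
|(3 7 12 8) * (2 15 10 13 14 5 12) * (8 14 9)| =24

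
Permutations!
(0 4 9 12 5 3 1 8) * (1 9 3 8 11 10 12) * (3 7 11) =(0 4 7 11 10 12 5 8)(1 3 9) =[4, 3, 2, 9, 7, 8, 6, 11, 0, 1, 12, 10, 5]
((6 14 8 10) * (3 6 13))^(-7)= (3 13 10 8 14 6)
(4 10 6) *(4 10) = (6 10) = [0, 1, 2, 3, 4, 5, 10, 7, 8, 9, 6]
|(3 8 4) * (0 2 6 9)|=12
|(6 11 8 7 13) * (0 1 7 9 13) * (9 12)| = |(0 1 7)(6 11 8 12 9 13)| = 6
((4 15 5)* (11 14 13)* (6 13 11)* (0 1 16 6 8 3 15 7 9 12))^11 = (0 9 4 15 8 6 1 12 7 5 3 13 16)(11 14)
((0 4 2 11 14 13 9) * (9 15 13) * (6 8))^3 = (0 11)(2 9)(4 14)(6 8)(13 15)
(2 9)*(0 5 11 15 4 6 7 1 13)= (0 5 11 15 4 6 7 1 13)(2 9)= [5, 13, 9, 3, 6, 11, 7, 1, 8, 2, 10, 15, 12, 0, 14, 4]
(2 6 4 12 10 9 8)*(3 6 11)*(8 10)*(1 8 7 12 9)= (1 8 2 11 3 6 4 9 10)(7 12)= [0, 8, 11, 6, 9, 5, 4, 12, 2, 10, 1, 3, 7]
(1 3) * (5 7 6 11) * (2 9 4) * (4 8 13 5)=[0, 3, 9, 1, 2, 7, 11, 6, 13, 8, 10, 4, 12, 5]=(1 3)(2 9 8 13 5 7 6 11 4)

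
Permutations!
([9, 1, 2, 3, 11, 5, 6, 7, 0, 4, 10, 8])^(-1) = (0 8 11 4 9)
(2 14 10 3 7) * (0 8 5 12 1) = (0 8 5 12 1)(2 14 10 3 7) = [8, 0, 14, 7, 4, 12, 6, 2, 5, 9, 3, 11, 1, 13, 10]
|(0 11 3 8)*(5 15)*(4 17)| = |(0 11 3 8)(4 17)(5 15)| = 4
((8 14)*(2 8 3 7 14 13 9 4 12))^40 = (2 4 13)(3 7 14)(8 12 9)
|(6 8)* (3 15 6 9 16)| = 6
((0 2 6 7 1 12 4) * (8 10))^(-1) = ((0 2 6 7 1 12 4)(8 10))^(-1) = (0 4 12 1 7 6 2)(8 10)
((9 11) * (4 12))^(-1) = (4 12)(9 11)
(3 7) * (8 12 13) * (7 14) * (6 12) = (3 14 7)(6 12 13 8) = [0, 1, 2, 14, 4, 5, 12, 3, 6, 9, 10, 11, 13, 8, 7]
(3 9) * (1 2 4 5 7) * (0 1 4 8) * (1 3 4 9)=(0 3 1 2 8)(4 5 7 9)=[3, 2, 8, 1, 5, 7, 6, 9, 0, 4]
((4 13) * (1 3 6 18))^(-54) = (1 6)(3 18)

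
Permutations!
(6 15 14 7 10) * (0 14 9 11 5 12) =(0 14 7 10 6 15 9 11 5 12) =[14, 1, 2, 3, 4, 12, 15, 10, 8, 11, 6, 5, 0, 13, 7, 9]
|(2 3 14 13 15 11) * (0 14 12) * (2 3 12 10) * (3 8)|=|(0 14 13 15 11 8 3 10 2 12)|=10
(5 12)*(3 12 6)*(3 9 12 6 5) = (3 6 9 12) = [0, 1, 2, 6, 4, 5, 9, 7, 8, 12, 10, 11, 3]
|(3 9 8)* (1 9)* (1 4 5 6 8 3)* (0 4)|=|(0 4 5 6 8 1 9 3)|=8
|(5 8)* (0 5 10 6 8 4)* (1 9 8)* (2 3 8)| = |(0 5 4)(1 9 2 3 8 10 6)| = 21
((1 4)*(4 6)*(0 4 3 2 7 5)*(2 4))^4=(7)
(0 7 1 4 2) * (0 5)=[7, 4, 5, 3, 2, 0, 6, 1]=(0 7 1 4 2 5)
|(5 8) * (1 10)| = |(1 10)(5 8)| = 2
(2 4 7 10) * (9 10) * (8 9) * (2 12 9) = (2 4 7 8)(9 10 12) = [0, 1, 4, 3, 7, 5, 6, 8, 2, 10, 12, 11, 9]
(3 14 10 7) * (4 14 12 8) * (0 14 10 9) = [14, 1, 2, 12, 10, 5, 6, 3, 4, 0, 7, 11, 8, 13, 9] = (0 14 9)(3 12 8 4 10 7)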